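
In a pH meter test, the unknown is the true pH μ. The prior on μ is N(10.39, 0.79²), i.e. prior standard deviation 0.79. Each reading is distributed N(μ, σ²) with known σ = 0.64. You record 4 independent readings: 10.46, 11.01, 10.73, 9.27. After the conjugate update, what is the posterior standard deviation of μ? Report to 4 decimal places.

0.2966

For Normal data with known variance σ², a Normal(μ₀, σ₀²) prior on μ is conjugate. Posterior precision = 1/σ₀² + n/σ²; posterior mean is the precision-weighted average of μ₀ and x̄.
σ₀² = 0.79² = 0.6241, σ² = 0.64² = 0.4096; σ² + n·σ₀² = 0.4096 + 4·0.6241 = 2.906.
Posterior precision = 1/σ₀² + n/σ² = 1/0.6241 + 4/0.4096 = (σ² + n·σ₀²)/(σ₀²σ²) = 2.906/(0.6241·0.4096); posterior variance σₙ² = σ₀²σ²/(σ² + n·σ₀²) = 0.6241·0.4096/2.906 = 0.087967.
Posterior SD = √σₙ² = √(0.6241·0.4096/2.906) = 0.2966.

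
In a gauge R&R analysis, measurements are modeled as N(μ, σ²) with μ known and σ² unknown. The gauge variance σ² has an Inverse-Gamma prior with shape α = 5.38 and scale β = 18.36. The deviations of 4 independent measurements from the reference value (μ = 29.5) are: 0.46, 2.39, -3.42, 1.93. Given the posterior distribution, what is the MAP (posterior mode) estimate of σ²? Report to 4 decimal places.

3.4645

With known mean μ and an Inverse-Gamma(α, β) prior on σ², the Normal likelihood is conjugate: posterior is Inv-Gamma(α + n/2, β + Σ(xᵢ−μ)²/2).
Σ(xᵢ−μ)² = (0.46)² + (2.39)² + (-3.42)² + (1.93)² = 21.3450.
Posterior: Inv-Gamma(5.38 + 4/2, 18.36 + 21.3450/2) = Inv-Gamma(7.38, 29.03250).
Mode = β/(α+1) = 29.03250/8.38 = 3.4645.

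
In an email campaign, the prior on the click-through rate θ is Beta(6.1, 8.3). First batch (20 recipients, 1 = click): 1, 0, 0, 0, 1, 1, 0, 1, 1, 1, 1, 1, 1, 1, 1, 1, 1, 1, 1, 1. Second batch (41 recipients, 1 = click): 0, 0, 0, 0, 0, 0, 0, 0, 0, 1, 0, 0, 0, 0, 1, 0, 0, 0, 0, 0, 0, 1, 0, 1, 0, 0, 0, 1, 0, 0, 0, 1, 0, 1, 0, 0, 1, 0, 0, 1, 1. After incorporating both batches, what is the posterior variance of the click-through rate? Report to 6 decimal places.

0.003200

The Beta prior is conjugate to a Binomial/Bernoulli likelihood; the update adds successes to α and failures to β.
After batch 1: Beta(6.1+16, 8.3+4) = Beta(22.1, 12.3).
After batch 2: Beta(22.1+10, 12.3+31) = Beta(32.1, 43.3).
Var = αβ/((α+β)²(α+β+1)) = 32.1·43.3/(75.4²·76.4) = 0.003200.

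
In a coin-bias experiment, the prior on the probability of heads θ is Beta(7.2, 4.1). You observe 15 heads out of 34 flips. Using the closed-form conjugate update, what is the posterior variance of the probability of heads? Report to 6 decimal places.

The Beta prior is conjugate to a Binomial/Bernoulli likelihood; the update adds successes to α and failures to β.
Posterior: Beta(α+k, β+n−k) = Beta(7.2+15, 4.1+19) = Beta(22.2, 23.1).
Var = αβ/((α+β)²(α+β+1)) = 22.2·23.1/(45.3²·46.3) = 0.005397.

0.005397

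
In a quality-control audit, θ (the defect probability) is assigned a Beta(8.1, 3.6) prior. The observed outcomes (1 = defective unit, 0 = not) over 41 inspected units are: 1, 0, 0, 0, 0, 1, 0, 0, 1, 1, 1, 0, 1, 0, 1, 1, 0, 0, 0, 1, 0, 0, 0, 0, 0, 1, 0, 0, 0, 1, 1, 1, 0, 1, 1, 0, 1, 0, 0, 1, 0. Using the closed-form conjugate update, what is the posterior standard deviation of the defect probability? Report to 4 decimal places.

The Beta prior is conjugate to a Binomial/Bernoulli likelihood; the update adds successes to α and failures to β.
Posterior: Beta(α+k, β+n−k) = Beta(8.1+17, 3.6+24) = Beta(25.1, 27.6).
Var = αβ/((α+β)²(α+β+1)) = 25.1·27.6/(52.7²·53.7) = 0.00464502; SD = √0.00464502 = 0.0682.

0.0682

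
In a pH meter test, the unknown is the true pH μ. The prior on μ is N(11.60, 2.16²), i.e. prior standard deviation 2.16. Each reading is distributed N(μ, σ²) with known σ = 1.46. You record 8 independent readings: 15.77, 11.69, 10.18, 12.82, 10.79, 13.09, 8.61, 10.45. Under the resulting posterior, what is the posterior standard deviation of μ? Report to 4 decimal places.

0.5021

For Normal data with known variance σ², a Normal(μ₀, σ₀²) prior on μ is conjugate. Posterior precision = 1/σ₀² + n/σ²; posterior mean is the precision-weighted average of μ₀ and x̄.
σ₀² = 2.16² = 4.6656, σ² = 1.46² = 2.1316; σ² + n·σ₀² = 2.1316 + 8·4.6656 = 39.4564.
Posterior precision = 1/σ₀² + n/σ² = 1/4.6656 + 8/2.1316 = (σ² + n·σ₀²)/(σ₀²σ²) = 39.4564/(4.6656·2.1316); posterior variance σₙ² = σ₀²σ²/(σ² + n·σ₀²) = 4.6656·2.1316/39.4564 = 0.252055.
Posterior SD = √σₙ² = √(4.6656·2.1316/39.4564) = 0.5021.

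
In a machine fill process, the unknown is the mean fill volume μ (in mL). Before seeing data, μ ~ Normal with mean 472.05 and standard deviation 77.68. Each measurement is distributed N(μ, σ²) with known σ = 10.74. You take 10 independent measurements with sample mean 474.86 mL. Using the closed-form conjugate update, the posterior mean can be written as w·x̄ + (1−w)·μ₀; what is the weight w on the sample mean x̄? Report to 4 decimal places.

For Normal data with known variance σ², a Normal(μ₀, σ₀²) prior on μ is conjugate. Posterior precision = 1/σ₀² + n/σ²; posterior mean is the precision-weighted average of μ₀ and x̄.
σ₀² = 77.68² = 6034.1824, σ² = 10.74² = 115.3476. Prior precision 1/σ₀² = 1/6034.1824; data precision n/σ² = 10/115.3476.
w = (n/σ²)/(1/σ₀² + n/σ²) = n·σ₀²/(σ² + n·σ₀²) = 10·6034.1824/(115.3476 + 10·6034.1824) = 60341.824/60457.1716 = 0.9981.

0.9981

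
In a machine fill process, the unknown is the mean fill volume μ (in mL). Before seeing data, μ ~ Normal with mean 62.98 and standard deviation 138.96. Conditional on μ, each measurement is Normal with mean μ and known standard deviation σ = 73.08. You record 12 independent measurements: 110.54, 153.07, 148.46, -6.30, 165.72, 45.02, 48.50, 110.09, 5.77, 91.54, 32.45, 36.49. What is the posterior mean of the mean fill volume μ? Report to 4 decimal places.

78.0974

For Normal data with known variance σ², a Normal(μ₀, σ₀²) prior on μ is conjugate. Posterior precision = 1/σ₀² + n/σ²; posterior mean is the precision-weighted average of μ₀ and x̄.
Σxᵢ = 110.54 + 153.07 + 148.46 + (-6.30) + 165.72 + 45.02 + 48.50 + 110.09 + 5.77 + 91.54 + 32.45 + 36.49 = 941.35, so n·x̄ = 941.35.
σ₀² = 138.96² = 19309.8816, σ² = 73.08² = 5340.6864; σ² + n·σ₀² = 5340.6864 + 12·19309.8816 = 237059.2656.
Posterior mean = (μ₀/σ₀² + n·x̄/σ²)/(1/σ₀² + n/σ²) = (σ²·μ₀ + σ₀²·n·x̄)/(σ² + n·σ₀²) = (5340.6864·62.98 + 19309.8816·941.35)/237059.2656 = 18513713.473632/237059.2656 = 78.0974.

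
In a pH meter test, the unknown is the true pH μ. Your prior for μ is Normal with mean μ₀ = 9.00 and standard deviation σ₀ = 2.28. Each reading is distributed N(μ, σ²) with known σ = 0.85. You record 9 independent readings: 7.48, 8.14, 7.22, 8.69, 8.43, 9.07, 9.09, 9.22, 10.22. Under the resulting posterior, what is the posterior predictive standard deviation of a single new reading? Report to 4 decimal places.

For Normal data with known variance σ², a Normal(μ₀, σ₀²) prior on μ is conjugate. Posterior precision = 1/σ₀² + n/σ²; posterior mean is the precision-weighted average of μ₀ and x̄.
σ₀² = 2.28² = 5.1984, σ² = 0.85² = 0.7225; σ² + n·σ₀² = 0.7225 + 9·5.1984 = 47.5081.
Posterior precision = 1/σ₀² + n/σ² = 1/5.1984 + 9/0.7225 = (σ² + n·σ₀²)/(σ₀²σ²) = 47.5081/(5.1984·0.7225); posterior variance σₙ² = σ₀²σ²/(σ² + n·σ₀²) = 5.1984·0.7225/47.5081 = 0.079057.
Predictive variance for one new observation = σₙ² + σ² = 5.1984·0.7225/47.5081 + 0.7225 = σ²·(σ₀² + 47.5081)/47.5081 = 0.7225·52.7065/47.5081 = 0.801557; SD = √(0.7225·52.7065/47.5081) = 0.8953.

0.8953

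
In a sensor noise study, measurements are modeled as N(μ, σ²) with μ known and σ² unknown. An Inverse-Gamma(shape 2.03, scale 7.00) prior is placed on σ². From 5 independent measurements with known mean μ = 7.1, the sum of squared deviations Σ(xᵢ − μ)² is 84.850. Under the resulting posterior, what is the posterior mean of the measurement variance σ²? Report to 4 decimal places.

14.0014

With known mean μ and an Inverse-Gamma(α, β) prior on σ², the Normal likelihood is conjugate: posterior is Inv-Gamma(α + n/2, β + Σ(xᵢ−μ)²/2).
Posterior: Inv-Gamma(2.03 + 5/2, 7.00 + 84.850/2) = Inv-Gamma(4.53, 49.4250).
E[σ²|data] = β/(α−1) = 49.4250/3.53 = 14.0014.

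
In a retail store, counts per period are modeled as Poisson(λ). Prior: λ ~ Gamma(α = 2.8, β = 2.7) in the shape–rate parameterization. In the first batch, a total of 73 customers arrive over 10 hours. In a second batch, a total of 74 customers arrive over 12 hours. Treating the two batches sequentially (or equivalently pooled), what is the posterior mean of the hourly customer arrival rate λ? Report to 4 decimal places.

With a Gamma(shape α, rate β) prior, the Poisson likelihood is conjugate: the posterior is Gamma(α + ΣXᵢ, β + n).
After batch 1: Gamma(α+S, β+n) = Gamma(2.8+73, 2.7+10) = Gamma(75.8, 12.7).
After batch 2: Gamma(α+S, β+n) = Gamma(75.8+74, 12.7+12) = Gamma(149.8, 24.7).
Posterior mean = α/β = 149.8/24.7 = 6.0648.

6.0648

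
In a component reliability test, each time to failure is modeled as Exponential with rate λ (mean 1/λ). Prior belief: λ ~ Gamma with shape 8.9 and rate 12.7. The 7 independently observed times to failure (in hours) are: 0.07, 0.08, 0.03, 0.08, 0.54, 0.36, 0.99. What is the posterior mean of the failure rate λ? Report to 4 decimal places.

1.0707

With a Gamma(shape α, rate β) prior on the exponential rate λ, the posterior after n observations with total T = Σxᵢ is Gamma(α+n, β+T).
Sum of observations T = 2.15 hours; n = 7.
Posterior: Gamma(8.9+7, 12.7+2.15) = Gamma(15.9, 14.85).
Posterior mean of λ = α/β = 15.9/14.85 = 1.0707.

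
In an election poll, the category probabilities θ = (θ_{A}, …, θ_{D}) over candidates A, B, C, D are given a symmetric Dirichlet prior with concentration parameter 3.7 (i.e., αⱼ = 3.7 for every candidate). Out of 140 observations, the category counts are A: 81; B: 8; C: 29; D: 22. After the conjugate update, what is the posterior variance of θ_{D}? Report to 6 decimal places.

The Dirichlet prior is conjugate to the Multinomial likelihood: each posterior αⱼ = prior αⱼ + observed count nⱼ.
Posterior concentration: (84.7, 11.7, 32.7, 25.7), total = 154.8.
Var[θ_j] = α_j(Σα−α_j)/((Σα)²(Σα+1)) = 25.7·129.1/(154.8²·155.8) = 0.000889.

0.000889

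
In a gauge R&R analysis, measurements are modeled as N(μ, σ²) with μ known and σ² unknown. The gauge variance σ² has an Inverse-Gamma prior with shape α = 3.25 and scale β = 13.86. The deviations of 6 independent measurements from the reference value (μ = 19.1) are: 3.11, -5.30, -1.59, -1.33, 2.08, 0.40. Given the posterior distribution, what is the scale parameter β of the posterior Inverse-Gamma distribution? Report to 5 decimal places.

37.13275

With known mean μ and an Inverse-Gamma(α, β) prior on σ², the Normal likelihood is conjugate: posterior is Inv-Gamma(α + n/2, β + Σ(xᵢ−μ)²/2).
Σ(xᵢ−μ)² = (3.11)² + (-5.30)² + (-1.59)² + (-1.33)² + (2.08)² + (0.40)² = 46.5455.
Posterior: Inv-Gamma(3.25 + 6/2, 13.86 + 46.5455/2) = Inv-Gamma(6.25, 37.13275).
Posterior β = 37.13275.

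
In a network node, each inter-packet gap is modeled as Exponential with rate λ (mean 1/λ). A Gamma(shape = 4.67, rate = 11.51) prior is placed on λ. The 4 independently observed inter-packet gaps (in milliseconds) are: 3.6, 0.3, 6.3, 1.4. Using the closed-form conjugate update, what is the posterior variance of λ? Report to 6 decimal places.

With a Gamma(shape α, rate β) prior on the exponential rate λ, the posterior after n observations with total T = Σxᵢ is Gamma(α+n, β+T).
Sum of observations T = 11.6 milliseconds; n = 4.
Posterior: Gamma(4.67+4, 11.51+11.6) = Gamma(8.67, 23.11).
Var = α/β² = 0.016234.

0.016234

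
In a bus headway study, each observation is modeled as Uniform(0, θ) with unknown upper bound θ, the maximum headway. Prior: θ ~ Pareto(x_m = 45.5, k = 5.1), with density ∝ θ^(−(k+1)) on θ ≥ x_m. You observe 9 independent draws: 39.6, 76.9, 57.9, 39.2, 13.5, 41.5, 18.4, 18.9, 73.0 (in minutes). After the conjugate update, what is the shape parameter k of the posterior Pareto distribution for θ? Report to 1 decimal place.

A Pareto(scale x_m, shape k) prior on the upper bound θ of Uniform(0, θ) is conjugate: posterior is Pareto(max(x_m, max xᵢ), k + n).
Sample maximum = 76.9; prior scale x_m = 45.5 → posterior scale = max = 76.9.
Posterior shape = 5.1 + 9 = 14.1.
Posterior shape k = 14.1.

14.1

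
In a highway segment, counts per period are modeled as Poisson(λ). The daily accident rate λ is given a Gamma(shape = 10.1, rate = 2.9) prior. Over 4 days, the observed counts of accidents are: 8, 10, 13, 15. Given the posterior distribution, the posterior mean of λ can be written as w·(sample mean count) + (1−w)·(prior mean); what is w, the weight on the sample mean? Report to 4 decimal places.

With a Gamma(shape α, rate β) prior, the Poisson likelihood is conjugate: the posterior is Gamma(α + ΣXᵢ, β + n).
Posterior mean = (α₀+S)/(β₀+n) = [n/(β₀+n)]·(S/n) + [β₀/(β₀+n)]·(α₀/β₀), so only n and β₀ enter the weight.
Weight on data w = n/(β₀+n) = 4/(2.9+4) = 4/6.9 = 0.5797.

0.5797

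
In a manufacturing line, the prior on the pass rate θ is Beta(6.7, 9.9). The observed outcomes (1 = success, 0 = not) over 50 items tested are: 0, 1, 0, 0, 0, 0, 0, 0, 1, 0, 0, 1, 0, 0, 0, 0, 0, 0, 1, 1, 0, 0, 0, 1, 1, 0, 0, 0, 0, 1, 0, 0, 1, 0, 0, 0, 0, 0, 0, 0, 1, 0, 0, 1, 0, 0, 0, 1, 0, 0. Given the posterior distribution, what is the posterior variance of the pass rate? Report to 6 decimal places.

The Beta prior is conjugate to a Binomial/Bernoulli likelihood; the update adds successes to α and failures to β.
Posterior: Beta(α+k, β+n−k) = Beta(6.7+12, 9.9+38) = Beta(18.7, 47.9).
Var = αβ/((α+β)²(α+β+1)) = 18.7·47.9/(66.6²·67.6) = 0.002987.

0.002987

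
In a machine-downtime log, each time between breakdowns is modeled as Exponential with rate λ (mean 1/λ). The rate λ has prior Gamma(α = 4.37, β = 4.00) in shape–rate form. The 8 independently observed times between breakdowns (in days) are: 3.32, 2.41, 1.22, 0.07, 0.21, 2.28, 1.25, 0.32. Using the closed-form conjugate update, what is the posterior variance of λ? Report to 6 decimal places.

0.054396

With a Gamma(shape α, rate β) prior on the exponential rate λ, the posterior after n observations with total T = Σxᵢ is Gamma(α+n, β+T).
Sum of observations T = 11.08 days; n = 8.
Posterior: Gamma(4.37+8, 4.00+11.08) = Gamma(12.37, 15.08).
Var = α/β² = 0.054396.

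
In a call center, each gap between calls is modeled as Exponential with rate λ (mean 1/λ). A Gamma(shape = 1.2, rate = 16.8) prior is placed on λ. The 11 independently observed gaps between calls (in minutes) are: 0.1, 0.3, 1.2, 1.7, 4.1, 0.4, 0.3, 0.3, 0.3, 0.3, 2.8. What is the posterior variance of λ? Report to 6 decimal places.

0.014915

With a Gamma(shape α, rate β) prior on the exponential rate λ, the posterior after n observations with total T = Σxᵢ is Gamma(α+n, β+T).
Sum of observations T = 11.8 minutes; n = 11.
Posterior: Gamma(1.2+11, 16.8+11.8) = Gamma(12.2, 28.6).
Var = α/β² = 0.014915.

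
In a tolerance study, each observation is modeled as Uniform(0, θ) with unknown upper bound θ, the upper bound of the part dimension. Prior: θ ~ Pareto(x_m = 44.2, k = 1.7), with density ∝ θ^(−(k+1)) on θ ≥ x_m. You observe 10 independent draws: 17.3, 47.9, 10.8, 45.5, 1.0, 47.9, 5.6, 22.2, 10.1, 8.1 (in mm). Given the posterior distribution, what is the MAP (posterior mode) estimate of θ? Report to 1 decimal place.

A Pareto(scale x_m, shape k) prior on the upper bound θ of Uniform(0, θ) is conjugate: posterior is Pareto(max(x_m, max xᵢ), k + n).
Sample maximum = 47.9; prior scale x_m = 44.2 → posterior scale = max = 47.9.
Posterior shape = 1.7 + 10 = 11.7.
The Pareto density is decreasing on [x_m, ∞), so the mode is x_m = 47.9.

47.9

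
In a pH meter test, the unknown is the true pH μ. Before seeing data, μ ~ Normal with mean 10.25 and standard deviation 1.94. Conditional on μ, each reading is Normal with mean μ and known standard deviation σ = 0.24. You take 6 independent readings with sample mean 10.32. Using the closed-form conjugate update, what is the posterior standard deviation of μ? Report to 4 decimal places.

For Normal data with known variance σ², a Normal(μ₀, σ₀²) prior on μ is conjugate. Posterior precision = 1/σ₀² + n/σ²; posterior mean is the precision-weighted average of μ₀ and x̄.
σ₀² = 1.94² = 3.7636, σ² = 0.24² = 0.0576; σ² + n·σ₀² = 0.0576 + 6·3.7636 = 22.6392.
Posterior precision = 1/σ₀² + n/σ² = 1/3.7636 + 6/0.0576 = (σ² + n·σ₀²)/(σ₀²σ²) = 22.6392/(3.7636·0.0576); posterior variance σₙ² = σ₀²σ²/(σ² + n·σ₀²) = 3.7636·0.0576/22.6392 = 0.009576.
Posterior SD = √σₙ² = √(3.7636·0.0576/22.6392) = 0.0979.

0.0979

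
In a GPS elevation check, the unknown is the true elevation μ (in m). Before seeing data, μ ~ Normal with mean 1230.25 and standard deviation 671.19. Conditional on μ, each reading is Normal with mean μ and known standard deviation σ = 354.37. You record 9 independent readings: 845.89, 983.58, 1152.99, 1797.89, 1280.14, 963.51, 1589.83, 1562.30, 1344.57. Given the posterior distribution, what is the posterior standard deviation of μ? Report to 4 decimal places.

For Normal data with known variance σ², a Normal(μ₀, σ₀²) prior on μ is conjugate. Posterior precision = 1/σ₀² + n/σ²; posterior mean is the precision-weighted average of μ₀ and x̄.
σ₀² = 671.19² = 450496.0161, σ² = 354.37² = 125578.0969; σ² + n·σ₀² = 125578.0969 + 9·450496.0161 = 4180042.2418.
Posterior precision = 1/σ₀² + n/σ² = 1/450496.0161 + 9/125578.0969 = (σ² + n·σ₀²)/(σ₀²σ²) = 4180042.2418/(450496.0161·125578.0969); posterior variance σₙ² = σ₀²σ²/(σ² + n·σ₀²) = 450496.0161·125578.0969/4180042.2418 = 13533.937958.
Posterior SD = √σₙ² = √(450496.0161·125578.0969/4180042.2418) = 116.3355.

116.3355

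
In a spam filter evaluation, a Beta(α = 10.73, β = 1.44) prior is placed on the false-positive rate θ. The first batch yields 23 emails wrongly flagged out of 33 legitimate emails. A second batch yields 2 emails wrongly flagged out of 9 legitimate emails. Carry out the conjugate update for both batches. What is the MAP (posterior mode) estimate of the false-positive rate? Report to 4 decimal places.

The Beta prior is conjugate to a Binomial/Bernoulli likelihood; the update adds successes to α and failures to β.
After batch 1: Beta(10.73+23, 1.44+10) = Beta(33.73, 11.44).
After batch 2: Beta(33.73+2, 11.44+7) = Beta(35.73, 18.44).
Mode of Beta(a,b) for a,b>1 is (a−1)/(a+b−2) = 34.73/52.17 = 0.6657.

0.6657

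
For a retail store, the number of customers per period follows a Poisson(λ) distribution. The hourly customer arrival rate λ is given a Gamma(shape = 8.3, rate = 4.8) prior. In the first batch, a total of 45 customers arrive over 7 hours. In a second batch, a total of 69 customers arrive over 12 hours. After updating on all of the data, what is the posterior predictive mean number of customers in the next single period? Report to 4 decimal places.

With a Gamma(shape α, rate β) prior, the Poisson likelihood is conjugate: the posterior is Gamma(α + ΣXᵢ, β + n).
After batch 1: Gamma(α+S, β+n) = Gamma(8.3+45, 4.8+7) = Gamma(53.3, 11.8).
After batch 2: Gamma(α+S, β+n) = Gamma(53.3+69, 11.8+12) = Gamma(122.3, 23.8).
The predictive distribution for one future period is NegBinom with mean α/β = 5.1387.

5.1387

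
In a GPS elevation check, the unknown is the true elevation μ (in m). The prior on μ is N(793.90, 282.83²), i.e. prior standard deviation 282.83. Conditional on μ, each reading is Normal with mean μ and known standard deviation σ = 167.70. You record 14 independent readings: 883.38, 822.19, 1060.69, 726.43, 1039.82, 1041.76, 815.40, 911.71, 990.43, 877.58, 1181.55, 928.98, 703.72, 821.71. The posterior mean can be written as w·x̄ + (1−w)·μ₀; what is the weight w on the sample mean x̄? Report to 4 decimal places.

For Normal data with known variance σ², a Normal(μ₀, σ₀²) prior on μ is conjugate. Posterior precision = 1/σ₀² + n/σ²; posterior mean is the precision-weighted average of μ₀ and x̄.
σ₀² = 282.83² = 79992.8089, σ² = 167.70² = 28123.29. Prior precision 1/σ₀² = 1/79992.8089; data precision n/σ² = 14/28123.29.
w = (n/σ²)/(1/σ₀² + n/σ²) = n·σ₀²/(σ² + n·σ₀²) = 14·79992.8089/(28123.29 + 14·79992.8089) = 1119899.3246/1148022.6146 = 0.9755.

0.9755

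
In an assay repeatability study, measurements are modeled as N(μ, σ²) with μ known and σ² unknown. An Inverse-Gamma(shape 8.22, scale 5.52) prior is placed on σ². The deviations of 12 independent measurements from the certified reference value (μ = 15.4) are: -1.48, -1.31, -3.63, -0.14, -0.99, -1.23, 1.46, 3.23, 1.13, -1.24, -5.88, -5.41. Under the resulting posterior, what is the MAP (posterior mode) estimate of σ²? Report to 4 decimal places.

With known mean μ and an Inverse-Gamma(α, β) prior on σ², the Normal likelihood is conjugate: posterior is Inv-Gamma(α + n/2, β + Σ(xᵢ−μ)²/2).
Σ(xᵢ−μ)² = (-1.48)² + (-1.31)² + (-3.63)² + (-0.14)² + (-0.99)² + (-1.23)² + (1.46)² + (3.23)² + (1.13)² + (-1.24)² + (-5.88)² + (-5.41)² = 98.8175.
Posterior: Inv-Gamma(8.22 + 12/2, 5.52 + 98.8175/2) = Inv-Gamma(14.22, 54.92875).
Mode = β/(α+1) = 54.92875/15.22 = 3.6090.

3.6090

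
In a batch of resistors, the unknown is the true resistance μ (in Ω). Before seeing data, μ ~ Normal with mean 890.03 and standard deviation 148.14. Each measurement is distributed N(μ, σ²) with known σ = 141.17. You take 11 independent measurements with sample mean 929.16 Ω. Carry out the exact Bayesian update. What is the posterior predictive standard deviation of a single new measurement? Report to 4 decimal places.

146.9780

For Normal data with known variance σ², a Normal(μ₀, σ₀²) prior on μ is conjugate. Posterior precision = 1/σ₀² + n/σ²; posterior mean is the precision-weighted average of μ₀ and x̄.
σ₀² = 148.14² = 21945.4596, σ² = 141.17² = 19928.9689; σ² + n·σ₀² = 19928.9689 + 11·21945.4596 = 261329.0245.
Posterior precision = 1/σ₀² + n/σ² = 1/21945.4596 + 11/19928.9689 = (σ² + n·σ₀²)/(σ₀²σ²) = 261329.0245/(21945.4596·19928.9689); posterior variance σₙ² = σ₀²σ²/(σ² + n·σ₀²) = 21945.4596·19928.9689/261329.0245 = 1673.562218.
Predictive variance for one new observation = σₙ² + σ² = 21945.4596·19928.9689/261329.0245 + 19928.9689 = σ²·(σ₀² + 261329.0245)/261329.0245 = 19928.9689·283274.4841/261329.0245 = 21602.531118; SD = √(19928.9689·283274.4841/261329.0245) = 146.9780.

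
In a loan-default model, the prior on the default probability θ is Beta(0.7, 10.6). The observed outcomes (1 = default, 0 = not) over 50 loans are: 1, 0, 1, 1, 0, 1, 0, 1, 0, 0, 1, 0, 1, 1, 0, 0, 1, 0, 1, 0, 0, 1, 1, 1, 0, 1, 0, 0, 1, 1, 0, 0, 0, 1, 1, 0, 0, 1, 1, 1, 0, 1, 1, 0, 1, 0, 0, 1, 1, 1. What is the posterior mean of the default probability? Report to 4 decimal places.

The Beta prior is conjugate to a Binomial/Bernoulli likelihood; the update adds successes to α and failures to β.
Posterior: Beta(α+k, β+n−k) = Beta(0.7+27, 10.6+23) = Beta(27.7, 33.6).
Posterior mean = α/(α+β) = 27.7/61.3 = 0.4519.

0.4519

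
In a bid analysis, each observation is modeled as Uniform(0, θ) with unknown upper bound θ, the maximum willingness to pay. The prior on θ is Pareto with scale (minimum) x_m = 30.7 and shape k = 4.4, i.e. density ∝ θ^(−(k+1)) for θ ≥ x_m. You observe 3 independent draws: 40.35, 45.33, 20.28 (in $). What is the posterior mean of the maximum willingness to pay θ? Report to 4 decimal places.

A Pareto(scale x_m, shape k) prior on the upper bound θ of Uniform(0, θ) is conjugate: posterior is Pareto(max(x_m, max xᵢ), k + n).
Sample maximum = 45.33; prior scale x_m = 30.7 → posterior scale = max = 45.33.
Posterior shape = 4.4 + 3 = 7.4.
E[θ|data] = k·x_m/(k−1) = 7.4·45.33/6.4 = 52.4128.

52.4128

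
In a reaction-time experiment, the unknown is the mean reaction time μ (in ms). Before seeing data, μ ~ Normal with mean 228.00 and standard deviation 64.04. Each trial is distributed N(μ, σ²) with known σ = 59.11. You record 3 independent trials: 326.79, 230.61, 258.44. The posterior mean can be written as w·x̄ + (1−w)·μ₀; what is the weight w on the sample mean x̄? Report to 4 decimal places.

For Normal data with known variance σ², a Normal(μ₀, σ₀²) prior on μ is conjugate. Posterior precision = 1/σ₀² + n/σ²; posterior mean is the precision-weighted average of μ₀ and x̄.
σ₀² = 64.04² = 4101.1216, σ² = 59.11² = 3493.9921. Prior precision 1/σ₀² = 1/4101.1216; data precision n/σ² = 3/3493.9921.
w = (n/σ²)/(1/σ₀² + n/σ²) = n·σ₀²/(σ² + n·σ₀²) = 3·4101.1216/(3493.9921 + 3·4101.1216) = 12303.3648/15797.3569 = 0.7788.

0.7788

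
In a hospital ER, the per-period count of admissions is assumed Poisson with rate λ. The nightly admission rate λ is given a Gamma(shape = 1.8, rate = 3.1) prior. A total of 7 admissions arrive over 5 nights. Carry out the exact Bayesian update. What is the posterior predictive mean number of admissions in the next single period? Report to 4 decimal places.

With a Gamma(shape α, rate β) prior, the Poisson likelihood is conjugate: the posterior is Gamma(α + ΣXᵢ, β + n).
Posterior: Gamma(α+S, β+n) = Gamma(1.8+7, 3.1+5) = Gamma(8.8, 8.1).
The predictive distribution for one future period is NegBinom with mean α/β = 1.0864.

1.0864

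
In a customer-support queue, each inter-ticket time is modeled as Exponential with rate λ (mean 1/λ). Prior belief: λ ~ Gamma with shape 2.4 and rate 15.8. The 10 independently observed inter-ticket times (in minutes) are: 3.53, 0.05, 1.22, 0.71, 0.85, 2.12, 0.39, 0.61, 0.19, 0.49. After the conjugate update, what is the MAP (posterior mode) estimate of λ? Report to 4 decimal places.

0.4391

With a Gamma(shape α, rate β) prior on the exponential rate λ, the posterior after n observations with total T = Σxᵢ is Gamma(α+n, β+T).
Sum of observations T = 10.16 minutes; n = 10.
Posterior: Gamma(2.4+10, 15.8+10.16) = Gamma(12.4, 25.96).
Mode = (α−1)/β = 0.4391.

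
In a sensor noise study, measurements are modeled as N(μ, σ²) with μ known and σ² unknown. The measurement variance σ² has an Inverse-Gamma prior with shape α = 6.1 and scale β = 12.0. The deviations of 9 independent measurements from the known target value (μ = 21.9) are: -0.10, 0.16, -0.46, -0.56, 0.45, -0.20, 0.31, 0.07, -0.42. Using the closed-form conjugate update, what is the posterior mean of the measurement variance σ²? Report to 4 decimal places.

With known mean μ and an Inverse-Gamma(α, β) prior on σ², the Normal likelihood is conjugate: posterior is Inv-Gamma(α + n/2, β + Σ(xᵢ−μ)²/2).
Σ(xᵢ−μ)² = (-0.10)² + (0.16)² + (-0.46)² + (-0.56)² + (0.45)² + (-0.20)² + (0.31)² + (0.07)² + (-0.42)² = 1.0807.
Posterior: Inv-Gamma(6.1 + 9/2, 12.0 + 1.0807/2) = Inv-Gamma(10.60, 12.54035).
E[σ²|data] = β/(α−1) = 12.54035/9.60 = 1.3063.

1.3063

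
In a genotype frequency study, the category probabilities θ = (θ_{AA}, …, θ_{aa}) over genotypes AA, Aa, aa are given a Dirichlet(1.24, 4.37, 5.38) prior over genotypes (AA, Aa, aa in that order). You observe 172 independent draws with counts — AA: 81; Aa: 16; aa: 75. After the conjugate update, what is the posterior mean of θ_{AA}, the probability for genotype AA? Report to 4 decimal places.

0.4494

The Dirichlet prior is conjugate to the Multinomial likelihood: each posterior αⱼ = prior αⱼ + observed count nⱼ.
Posterior concentration: (82.24, 20.37, 80.38), total = 182.99.
E[θ_{AA}|data] = α_{AA}/Σα = 82.24/182.99 = 0.4494.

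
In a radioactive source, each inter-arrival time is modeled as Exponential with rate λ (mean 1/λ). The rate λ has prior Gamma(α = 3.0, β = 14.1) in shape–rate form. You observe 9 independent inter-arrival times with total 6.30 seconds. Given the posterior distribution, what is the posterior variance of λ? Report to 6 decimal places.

With a Gamma(shape α, rate β) prior on the exponential rate λ, the posterior after n observations with total T = Σxᵢ is Gamma(α+n, β+T).
Posterior: Gamma(3.0+9, 14.1+6.30) = Gamma(12.0, 20.40).
Var = α/β² = 0.028835.

0.028835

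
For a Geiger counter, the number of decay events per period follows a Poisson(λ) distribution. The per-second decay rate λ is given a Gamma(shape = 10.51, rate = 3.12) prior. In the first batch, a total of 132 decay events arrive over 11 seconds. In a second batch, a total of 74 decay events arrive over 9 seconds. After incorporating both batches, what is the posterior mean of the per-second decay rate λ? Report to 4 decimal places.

With a Gamma(shape α, rate β) prior, the Poisson likelihood is conjugate: the posterior is Gamma(α + ΣXᵢ, β + n).
After batch 1: Gamma(α+S, β+n) = Gamma(10.51+132, 3.12+11) = Gamma(142.51, 14.12).
After batch 2: Gamma(α+S, β+n) = Gamma(142.51+74, 14.12+9) = Gamma(216.51, 23.12).
Posterior mean = α/β = 216.51/23.12 = 9.3646.

9.3646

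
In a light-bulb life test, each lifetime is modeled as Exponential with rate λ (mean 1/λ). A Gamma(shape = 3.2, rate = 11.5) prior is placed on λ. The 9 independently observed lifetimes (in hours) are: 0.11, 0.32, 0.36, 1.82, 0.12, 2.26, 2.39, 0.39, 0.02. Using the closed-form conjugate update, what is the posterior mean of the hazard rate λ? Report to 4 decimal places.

With a Gamma(shape α, rate β) prior on the exponential rate λ, the posterior after n observations with total T = Σxᵢ is Gamma(α+n, β+T).
Sum of observations T = 7.79 hours; n = 9.
Posterior: Gamma(3.2+9, 11.5+7.79) = Gamma(12.2, 19.29).
Posterior mean of λ = α/β = 12.2/19.29 = 0.6325.

0.6325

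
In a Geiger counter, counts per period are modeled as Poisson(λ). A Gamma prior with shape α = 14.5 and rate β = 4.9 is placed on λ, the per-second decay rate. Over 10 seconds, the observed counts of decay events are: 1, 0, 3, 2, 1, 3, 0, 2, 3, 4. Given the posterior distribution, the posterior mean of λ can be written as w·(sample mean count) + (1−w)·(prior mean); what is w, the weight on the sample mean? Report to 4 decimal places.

0.6711

With a Gamma(shape α, rate β) prior, the Poisson likelihood is conjugate: the posterior is Gamma(α + ΣXᵢ, β + n).
Posterior mean = (α₀+S)/(β₀+n) = [n/(β₀+n)]·(S/n) + [β₀/(β₀+n)]·(α₀/β₀), so only n and β₀ enter the weight.
Weight on data w = n/(β₀+n) = 10/(4.9+10) = 10/14.9 = 0.6711.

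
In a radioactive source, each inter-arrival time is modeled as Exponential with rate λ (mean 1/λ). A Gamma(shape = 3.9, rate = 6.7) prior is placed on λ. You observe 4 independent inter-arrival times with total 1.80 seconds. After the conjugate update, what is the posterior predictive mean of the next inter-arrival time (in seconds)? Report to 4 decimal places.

1.2319

With a Gamma(shape α, rate β) prior on the exponential rate λ, the posterior after n observations with total T = Σxᵢ is Gamma(α+n, β+T).
Posterior: Gamma(3.9+4, 6.7+1.80) = Gamma(7.9, 8.50).
The predictive distribution for the next observation is Lomax; its mean is β/(α−1) = 8.50/6.9 = 1.2319.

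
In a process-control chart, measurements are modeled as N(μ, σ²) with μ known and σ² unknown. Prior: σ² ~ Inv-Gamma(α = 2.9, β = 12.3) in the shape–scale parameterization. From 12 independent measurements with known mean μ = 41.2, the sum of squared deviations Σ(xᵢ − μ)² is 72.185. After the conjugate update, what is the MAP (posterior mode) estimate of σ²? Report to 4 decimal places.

4.8881

With known mean μ and an Inverse-Gamma(α, β) prior on σ², the Normal likelihood is conjugate: posterior is Inv-Gamma(α + n/2, β + Σ(xᵢ−μ)²/2).
Posterior: Inv-Gamma(2.9 + 12/2, 12.3 + 72.185/2) = Inv-Gamma(8.90, 48.3925).
Mode = β/(α+1) = 48.3925/9.90 = 4.8881.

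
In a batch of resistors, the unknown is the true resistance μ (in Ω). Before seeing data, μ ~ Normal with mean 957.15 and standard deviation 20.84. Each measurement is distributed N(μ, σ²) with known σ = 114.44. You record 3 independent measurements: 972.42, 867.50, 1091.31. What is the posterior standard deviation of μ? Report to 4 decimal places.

For Normal data with known variance σ², a Normal(μ₀, σ₀²) prior on μ is conjugate. Posterior precision = 1/σ₀² + n/σ²; posterior mean is the precision-weighted average of μ₀ and x̄.
σ₀² = 20.84² = 434.3056, σ² = 114.44² = 13096.5136; σ² + n·σ₀² = 13096.5136 + 3·434.3056 = 14399.4304.
Posterior precision = 1/σ₀² + n/σ² = 1/434.3056 + 3/13096.5136 = (σ² + n·σ₀²)/(σ₀²σ²) = 14399.4304/(434.3056·13096.5136); posterior variance σₙ² = σ₀²σ²/(σ² + n·σ₀²) = 434.3056·13096.5136/14399.4304 = 395.007930.
Posterior SD = √σₙ² = √(434.3056·13096.5136/14399.4304) = 19.8748.

19.8748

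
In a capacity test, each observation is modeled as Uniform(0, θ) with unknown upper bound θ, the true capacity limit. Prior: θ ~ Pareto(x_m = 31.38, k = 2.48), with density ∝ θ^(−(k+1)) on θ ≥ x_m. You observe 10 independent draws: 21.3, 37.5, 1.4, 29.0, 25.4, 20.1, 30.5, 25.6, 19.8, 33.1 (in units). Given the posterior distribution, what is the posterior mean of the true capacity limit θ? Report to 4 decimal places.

A Pareto(scale x_m, shape k) prior on the upper bound θ of Uniform(0, θ) is conjugate: posterior is Pareto(max(x_m, max xᵢ), k + n).
Sample maximum = 37.5; prior scale x_m = 31.38 → posterior scale = max = 37.50.
Posterior shape = 2.48 + 10 = 12.48.
E[θ|data] = k·x_m/(k−1) = 12.48·37.50/11.48 = 40.7666.

40.7666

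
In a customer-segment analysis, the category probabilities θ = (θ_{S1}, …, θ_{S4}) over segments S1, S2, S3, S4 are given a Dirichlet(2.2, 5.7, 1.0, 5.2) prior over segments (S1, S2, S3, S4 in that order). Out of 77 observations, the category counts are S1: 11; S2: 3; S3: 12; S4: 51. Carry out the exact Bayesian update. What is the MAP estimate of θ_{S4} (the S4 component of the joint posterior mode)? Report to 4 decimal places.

The Dirichlet prior is conjugate to the Multinomial likelihood: each posterior αⱼ = prior αⱼ + observed count nⱼ.
Posterior concentration: (13.2, 8.7, 13.0, 56.2), total = 91.1.
Joint mode component: (α_{S4}−1)/(Σα−K) = 55.2/87.1 = 0.6338.

0.6338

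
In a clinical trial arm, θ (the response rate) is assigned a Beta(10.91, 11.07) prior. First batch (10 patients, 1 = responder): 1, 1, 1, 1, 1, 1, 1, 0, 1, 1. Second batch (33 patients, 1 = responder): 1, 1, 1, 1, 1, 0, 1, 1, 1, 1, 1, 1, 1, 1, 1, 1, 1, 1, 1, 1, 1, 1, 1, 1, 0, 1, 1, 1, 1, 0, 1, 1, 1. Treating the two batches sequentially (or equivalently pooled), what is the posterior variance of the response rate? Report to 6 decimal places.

The Beta prior is conjugate to a Binomial/Bernoulli likelihood; the update adds successes to α and failures to β.
After batch 1: Beta(10.91+9, 11.07+1) = Beta(19.91, 12.07).
After batch 2: Beta(19.91+30, 12.07+3) = Beta(49.91, 15.07).
Var = αβ/((α+β)²(α+β+1)) = 49.91·15.07/(64.98²·65.98) = 0.002700.

0.002700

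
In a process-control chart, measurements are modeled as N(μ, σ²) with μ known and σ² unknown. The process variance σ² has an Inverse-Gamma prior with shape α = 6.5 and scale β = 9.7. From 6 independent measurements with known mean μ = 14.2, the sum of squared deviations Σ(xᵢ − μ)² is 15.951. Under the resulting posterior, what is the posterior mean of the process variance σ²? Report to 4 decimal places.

2.0795

With known mean μ and an Inverse-Gamma(α, β) prior on σ², the Normal likelihood is conjugate: posterior is Inv-Gamma(α + n/2, β + Σ(xᵢ−μ)²/2).
Posterior: Inv-Gamma(6.5 + 6/2, 9.7 + 15.951/2) = Inv-Gamma(9.50, 17.6755).
E[σ²|data] = β/(α−1) = 17.6755/8.50 = 2.0795.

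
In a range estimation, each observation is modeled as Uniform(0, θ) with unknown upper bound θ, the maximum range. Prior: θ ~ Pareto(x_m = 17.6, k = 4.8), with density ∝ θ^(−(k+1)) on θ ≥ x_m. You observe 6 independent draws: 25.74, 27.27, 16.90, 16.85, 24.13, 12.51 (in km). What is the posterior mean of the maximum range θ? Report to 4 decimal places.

30.0527

A Pareto(scale x_m, shape k) prior on the upper bound θ of Uniform(0, θ) is conjugate: posterior is Pareto(max(x_m, max xᵢ), k + n).
Sample maximum = 27.27; prior scale x_m = 17.6 → posterior scale = max = 27.27.
Posterior shape = 4.8 + 6 = 10.8.
E[θ|data] = k·x_m/(k−1) = 10.8·27.27/9.8 = 30.0527.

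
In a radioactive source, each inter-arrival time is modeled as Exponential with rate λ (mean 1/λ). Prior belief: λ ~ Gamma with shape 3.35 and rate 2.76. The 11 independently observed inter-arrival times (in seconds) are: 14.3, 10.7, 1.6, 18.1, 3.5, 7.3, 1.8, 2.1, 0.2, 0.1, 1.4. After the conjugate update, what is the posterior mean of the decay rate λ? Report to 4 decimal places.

0.2247

With a Gamma(shape α, rate β) prior on the exponential rate λ, the posterior after n observations with total T = Σxᵢ is Gamma(α+n, β+T).
Sum of observations T = 61.1 seconds; n = 11.
Posterior: Gamma(3.35+11, 2.76+61.1) = Gamma(14.35, 63.86).
Posterior mean of λ = α/β = 14.35/63.86 = 0.2247.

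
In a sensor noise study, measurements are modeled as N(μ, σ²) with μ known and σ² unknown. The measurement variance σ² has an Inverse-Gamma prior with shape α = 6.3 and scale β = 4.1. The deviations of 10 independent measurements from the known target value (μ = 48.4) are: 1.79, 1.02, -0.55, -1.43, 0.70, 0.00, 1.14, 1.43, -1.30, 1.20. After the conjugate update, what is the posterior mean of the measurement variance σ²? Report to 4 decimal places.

With known mean μ and an Inverse-Gamma(α, β) prior on σ², the Normal likelihood is conjugate: posterior is Inv-Gamma(α + n/2, β + Σ(xᵢ−μ)²/2).
Σ(xᵢ−μ)² = (1.79)² + (1.02)² + (-0.55)² + (-1.43)² + (0.70)² + (0.00)² + (1.14)² + (1.43)² + (-1.30)² + (1.20)² = 13.5564.
Posterior: Inv-Gamma(6.3 + 10/2, 4.1 + 13.5564/2) = Inv-Gamma(11.30, 10.87820).
E[σ²|data] = β/(α−1) = 10.87820/10.30 = 1.0561.

1.0561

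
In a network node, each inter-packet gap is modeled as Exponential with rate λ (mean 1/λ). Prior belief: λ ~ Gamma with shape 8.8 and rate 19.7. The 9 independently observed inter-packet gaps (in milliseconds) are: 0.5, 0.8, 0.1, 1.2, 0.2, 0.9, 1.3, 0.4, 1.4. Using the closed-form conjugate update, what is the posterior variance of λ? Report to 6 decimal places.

With a Gamma(shape α, rate β) prior on the exponential rate λ, the posterior after n observations with total T = Σxᵢ is Gamma(α+n, β+T).
Sum of observations T = 6.8 milliseconds; n = 9.
Posterior: Gamma(8.8+9, 19.7+6.8) = Gamma(17.8, 26.5).
Var = α/β² = 0.025347.

0.025347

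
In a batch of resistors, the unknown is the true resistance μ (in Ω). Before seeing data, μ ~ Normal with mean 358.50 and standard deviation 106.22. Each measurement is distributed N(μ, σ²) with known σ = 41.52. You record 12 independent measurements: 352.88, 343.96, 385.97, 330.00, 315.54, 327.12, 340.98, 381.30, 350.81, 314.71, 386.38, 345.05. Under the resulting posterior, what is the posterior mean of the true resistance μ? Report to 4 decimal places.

For Normal data with known variance σ², a Normal(μ₀, σ₀²) prior on μ is conjugate. Posterior precision = 1/σ₀² + n/σ²; posterior mean is the precision-weighted average of μ₀ and x̄.
Σxᵢ = 352.88 + 343.96 + 385.97 + 330.00 + 315.54 + 327.12 + 340.98 + 381.30 + 350.81 + 314.71 + 386.38 + 345.05 = 4174.7, so n·x̄ = 4174.7.
σ₀² = 106.22² = 11282.6884, σ² = 41.52² = 1723.9104; σ² + n·σ₀² = 1723.9104 + 12·11282.6884 = 137116.1712.
Posterior mean = (μ₀/σ₀² + n·x̄/σ²)/(1/σ₀² + n/σ²) = (σ²·μ₀ + σ₀²·n·x̄)/(σ² + n·σ₀²) = (1723.9104·358.50 + 11282.6884·4174.7)/137116.1712 = 47719861.14188/137116.1712 = 348.0250.

348.0250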